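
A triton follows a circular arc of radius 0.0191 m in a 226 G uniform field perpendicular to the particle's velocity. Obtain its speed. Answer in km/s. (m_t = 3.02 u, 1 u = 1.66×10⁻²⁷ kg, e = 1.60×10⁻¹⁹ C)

From qvB = mv²/r, v = qBr/m.
v = (1×1.60×10^-19)(0.0226)(0.0191) / (5.01×10^-27) = 1.38×10^4 m/s.

v ≈ 13.8 km/s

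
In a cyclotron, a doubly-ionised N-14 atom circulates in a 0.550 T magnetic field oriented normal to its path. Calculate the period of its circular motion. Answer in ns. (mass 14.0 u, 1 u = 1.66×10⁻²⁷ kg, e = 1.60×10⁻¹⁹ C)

The cyclotron period is independent of speed: T = 2πm/(qB).
T = 2π(2.32×10^-26) / [(2×1.60×10^-19)(0.550)] = 8.30×10^-7 s.

T ≈ 830 ns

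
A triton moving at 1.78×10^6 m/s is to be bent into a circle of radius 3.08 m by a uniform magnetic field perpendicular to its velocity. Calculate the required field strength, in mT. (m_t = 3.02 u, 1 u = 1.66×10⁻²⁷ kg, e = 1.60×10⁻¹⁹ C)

qvB = mv²/r gives B = mv/(qr).
B = (5.01×10^-27)(1.78×10^6) / [(1×1.60×10^-19)(3.08)] = 0.0181 T.

B ≈ 18.1 mT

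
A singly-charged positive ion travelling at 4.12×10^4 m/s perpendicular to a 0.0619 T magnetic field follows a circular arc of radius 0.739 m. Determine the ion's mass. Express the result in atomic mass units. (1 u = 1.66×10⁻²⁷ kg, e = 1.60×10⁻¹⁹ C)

qvB = mv²/r ⇒ m = qBr/v.
m = (1×1.60×10^-19)(0.0619)(0.739) / (4.12×10^4) = 1.78×10^-25 kg = 107 u.

m ≈ 107 u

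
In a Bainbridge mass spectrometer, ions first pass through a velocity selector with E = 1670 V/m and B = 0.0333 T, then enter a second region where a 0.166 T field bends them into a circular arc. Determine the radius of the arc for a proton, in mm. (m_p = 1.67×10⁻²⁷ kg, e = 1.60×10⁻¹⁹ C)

The selector passes v = E/B = 1670/0.0333 = 5.02×10^4 m/s.
In the deflection region, r = mv/(qB₂) = (1.67×10^-27)(5.02×10^4) / [(1×1.60×10^-19)(0.166)] = 3.15×10^-3 m.

r ≈ 3.15 mm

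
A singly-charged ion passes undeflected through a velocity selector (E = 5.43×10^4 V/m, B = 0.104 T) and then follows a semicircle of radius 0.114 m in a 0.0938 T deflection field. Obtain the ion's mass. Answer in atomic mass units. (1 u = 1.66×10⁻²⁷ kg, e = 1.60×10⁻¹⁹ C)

v = E/B₁ = 5.22×10^5 m/s.
From r = mv/(qB₂), m = qB₂r/v = (1×1.60×10^-19)(0.0938)(0.114) / (5.22×10^5) = 3.28×10^-27 kg.
In atomic mass units: m = 3.28×10^-27 / 1.66×10^-27 = 1.97 u.

m ≈ 1.97 u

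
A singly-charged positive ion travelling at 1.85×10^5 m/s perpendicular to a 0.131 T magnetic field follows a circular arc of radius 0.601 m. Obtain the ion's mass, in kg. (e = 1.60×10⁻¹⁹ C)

m ≈ 6.81×10^-26 kg

qvB = mv²/r ⇒ m = qBr/v.
m = (1×1.60×10^-19)(0.131)(0.601) / (1.85×10^5) = 6.81×10^-26 kg.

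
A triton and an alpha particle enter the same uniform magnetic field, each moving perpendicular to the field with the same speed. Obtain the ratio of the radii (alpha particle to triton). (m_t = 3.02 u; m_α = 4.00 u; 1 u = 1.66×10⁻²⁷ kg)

ratio ≈ 0.662

r = mv/(qB) ⇒ at equal v, r ∝ m/q.
r_{alpha particle}/r_{triton} = 0.662.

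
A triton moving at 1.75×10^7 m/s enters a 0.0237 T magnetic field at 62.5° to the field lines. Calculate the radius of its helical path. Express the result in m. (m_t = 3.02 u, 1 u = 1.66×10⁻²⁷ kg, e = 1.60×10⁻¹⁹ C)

r ≈ 20.5 m

Only the perpendicular component v⊥ = v sin62.5° = 1.55×10^7 m/s is bent by the field.
r = m v⊥ /(qB) = (5.01×10^-27)(1.55×10^7) / [(1×1.60×10^-19)(0.0237)] = 20.5 m.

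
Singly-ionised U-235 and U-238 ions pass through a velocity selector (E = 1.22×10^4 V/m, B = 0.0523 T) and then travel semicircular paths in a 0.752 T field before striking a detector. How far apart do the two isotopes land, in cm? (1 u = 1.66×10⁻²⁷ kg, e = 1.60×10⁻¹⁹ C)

Δd ≈ 1.93 cm

Both emerge at v = E/B₁ = 2.33×10^5 m/s.
r = mv/(qB₂), so r₁ = 0.75630 m and r₂ = 0.76596 m, giving Δr = 9.65×10^-3 m.
After a semicircle each ion lands a diameter 2r from the entry slit, so the separation is 2Δr = 0.0193 m.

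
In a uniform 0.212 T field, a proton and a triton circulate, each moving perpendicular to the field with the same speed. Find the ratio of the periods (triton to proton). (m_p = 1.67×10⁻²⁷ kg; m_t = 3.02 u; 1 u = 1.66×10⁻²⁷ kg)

T = 2πm/(qB) is independent of speed, so T₂/T₁ = (m₂/q₂)/(m₁/q₁).
T_{triton}/T_{proton} = (5.01×10^-27/1e) / (1.67×10^-27/1e) = 3.00.

ratio ≈ 3.00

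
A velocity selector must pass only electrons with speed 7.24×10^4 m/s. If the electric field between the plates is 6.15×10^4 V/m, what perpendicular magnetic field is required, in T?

B ≈ 0.849 T

qE = qvB ⇒ B = E/v = (6.15×10^4) / (7.24×10^4) = 0.849 T.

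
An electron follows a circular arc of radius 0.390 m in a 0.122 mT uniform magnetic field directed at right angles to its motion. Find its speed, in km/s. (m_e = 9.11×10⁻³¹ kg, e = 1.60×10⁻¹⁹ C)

v ≈ 8360 km/s

From qvB = mv²/r, v = qBr/m.
v = (1×1.60×10^-19)(1.22×10^-4)(0.390) / (9.11×10^-31) = 8.36×10^6 m/s.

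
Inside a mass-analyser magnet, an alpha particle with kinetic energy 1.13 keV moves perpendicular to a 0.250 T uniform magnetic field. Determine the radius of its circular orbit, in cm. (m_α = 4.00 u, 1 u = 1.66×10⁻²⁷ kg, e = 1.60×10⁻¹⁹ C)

r ≈ 1.94 cm

Convert the energy: K = 1.13 keV = 1.81×10^-16 J.
v = √(2K/m) = √(2·1.81×10^-16/6.64×10^-27) = 2.33×10^5 m/s.
r = mv/(qB) = (6.64×10^-27)(2.33×10^5) / [(2×1.60×10^-19)(0.250)] = 0.0194 m.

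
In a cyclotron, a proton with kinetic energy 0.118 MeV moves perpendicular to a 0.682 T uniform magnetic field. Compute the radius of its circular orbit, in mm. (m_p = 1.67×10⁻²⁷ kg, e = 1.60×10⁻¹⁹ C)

Convert the energy: K = 0.118 MeV = 1.89×10^-14 J.
v = √(2K/m) = √(2·1.89×10^-14/1.67×10^-27) = 4.76×10^6 m/s.
r = mv/(qB) = (1.67×10^-27)(4.76×10^6) / [(1×1.60×10^-19)(0.682)] = 0.0728 m.

r ≈ 72.8 mm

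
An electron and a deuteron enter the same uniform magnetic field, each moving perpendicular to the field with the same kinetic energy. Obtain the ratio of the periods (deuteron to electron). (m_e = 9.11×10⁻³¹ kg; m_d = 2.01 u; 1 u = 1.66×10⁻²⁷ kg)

ratio ≈ 3660

T = 2πm/(qB) is independent of speed, so T₂/T₁ = (m₂/q₂)/(m₁/q₁).
T_{deuteron}/T_{electron} = (3.34×10^-27/1e) / (9.11×10^-31/1e) = 3660.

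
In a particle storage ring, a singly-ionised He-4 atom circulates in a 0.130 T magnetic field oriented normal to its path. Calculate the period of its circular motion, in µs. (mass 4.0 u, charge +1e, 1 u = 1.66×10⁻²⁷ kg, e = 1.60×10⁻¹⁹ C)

T ≈ 2.01 µs

The cyclotron period is independent of speed: T = 2πm/(qB).
T = 2π(6.64×10^-27) / [(1×1.60×10^-19)(0.130)] = 2.01×10^-6 s.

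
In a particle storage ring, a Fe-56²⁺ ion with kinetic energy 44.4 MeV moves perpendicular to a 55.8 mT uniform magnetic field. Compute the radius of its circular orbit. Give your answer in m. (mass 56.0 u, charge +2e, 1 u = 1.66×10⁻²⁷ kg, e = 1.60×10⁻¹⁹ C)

Convert the energy: K = 44.4 MeV = 7.10×10^-12 J.
v = √(2K/m) = √(2·7.10×10^-12/9.30×10^-26) = 1.24×10^7 m/s.
r = mv/(qB) = (9.30×10^-26)(1.24×10^7) / [(2×1.60×10^-19)(0.0558)] = 64.4 m.

r ≈ 64.4 m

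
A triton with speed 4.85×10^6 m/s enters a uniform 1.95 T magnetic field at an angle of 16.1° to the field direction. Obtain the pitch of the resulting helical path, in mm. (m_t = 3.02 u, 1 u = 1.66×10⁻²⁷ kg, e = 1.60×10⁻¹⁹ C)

The velocity component along B is v∥ = v cos16.1° = 4.66×10^6 m/s.
The cyclotron period T = 2πm/(qB) = 1.01×10^-7 s is set by m, q, B alone.
Pitch = v∥·T = (4.66×10^6)(1.01×10^-7) = 0.470 m.

pitch ≈ 470 mm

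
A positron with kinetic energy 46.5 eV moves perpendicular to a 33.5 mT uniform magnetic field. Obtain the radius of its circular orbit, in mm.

Convert the energy: K = 46.5 eV = 7.44×10^-18 J.
v = √(2K/m) = √(2·7.44×10^-18/9.11×10^-31) = 4.04×10^6 m/s.
r = mv/(qB) = (9.11×10^-31)(4.04×10^6) / [(1×1.60×10^-19)(0.0335)] = 6.87×10^-4 m.

r ≈ 0.687 mm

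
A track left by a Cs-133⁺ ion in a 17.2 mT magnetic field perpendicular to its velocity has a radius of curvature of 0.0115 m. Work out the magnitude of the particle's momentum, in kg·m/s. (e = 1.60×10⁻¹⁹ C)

p ≈ 3.16×10^-23 kg·m/s

Since qvB = mv²/r, the momentum p = mv = qBr.
p = (1×1.60×10^-19)(0.0172)(0.0115) = 3.16×10^-23 kg·m/s.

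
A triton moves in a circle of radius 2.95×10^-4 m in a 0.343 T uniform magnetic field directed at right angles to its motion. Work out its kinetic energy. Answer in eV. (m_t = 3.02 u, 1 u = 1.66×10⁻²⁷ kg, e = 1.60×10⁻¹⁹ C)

v = qBr/m = (1×1.60×10^-19)(0.343)(2.95×10^-4) / (5.01×10^-27) = 3230 m/s.
K = ½mv² = 0.5·(5.01×10^-27)·(3230)² = 2.61×10^-20 J = 0.163 eV.

K ≈ 0.163 eV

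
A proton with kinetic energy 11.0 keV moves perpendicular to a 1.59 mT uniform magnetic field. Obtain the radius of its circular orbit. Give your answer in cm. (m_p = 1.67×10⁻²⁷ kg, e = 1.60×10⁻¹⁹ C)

r ≈ 953 cm

Convert the energy: K = 11.0 keV = 1.76×10^-15 J.
v = √(2K/m) = √(2·1.76×10^-15/1.67×10^-27) = 1.45×10^6 m/s.
r = mv/(qB) = (1.67×10^-27)(1.45×10^6) / [(1×1.60×10^-19)(1.59×10^-3)] = 9.53 m.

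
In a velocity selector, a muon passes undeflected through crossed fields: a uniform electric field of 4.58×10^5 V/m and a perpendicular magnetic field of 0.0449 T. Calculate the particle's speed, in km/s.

For zero net force, qE = qvB, so v = E/B.
v = (4.58×10^5) / (0.0449) = 1.02×10^7 m/s.

v ≈ 10200 km/s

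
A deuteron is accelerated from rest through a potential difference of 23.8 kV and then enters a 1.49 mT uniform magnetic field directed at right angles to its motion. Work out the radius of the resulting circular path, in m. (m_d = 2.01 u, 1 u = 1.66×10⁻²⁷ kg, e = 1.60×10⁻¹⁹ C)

r ≈ 21.1 m

The kinetic energy gained is K = qV = (1×1.60×10^-19)(2.38×10^4) = 3.81×10^-15 J.
v = √(2K/m) = 1.51×10^6 m/s.
r = mv/(qB) = (3.34×10^-27)(1.51×10^6) / [(1×1.60×10^-19)(1.49×10^-3)] = 21.1 m.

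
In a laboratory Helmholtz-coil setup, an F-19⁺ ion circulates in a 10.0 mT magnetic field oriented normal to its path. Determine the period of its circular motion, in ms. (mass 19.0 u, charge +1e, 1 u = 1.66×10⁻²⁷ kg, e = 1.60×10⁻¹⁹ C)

T ≈ 0.124 ms

The cyclotron period is independent of speed: T = 2πm/(qB).
T = 2π(3.15×10^-26) / [(1×1.60×10^-19)(0.0100)] = 1.24×10^-4 s.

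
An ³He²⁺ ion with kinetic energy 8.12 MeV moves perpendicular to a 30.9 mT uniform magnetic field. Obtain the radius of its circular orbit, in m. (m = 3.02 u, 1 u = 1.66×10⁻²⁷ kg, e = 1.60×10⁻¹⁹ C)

r ≈ 11.5 m

Convert the energy: K = 8.12 MeV = 1.30×10^-12 J.
v = √(2K/m) = √(2·1.30×10^-12/5.01×10^-27) = 2.28×10^7 m/s.
r = mv/(qB) = (5.01×10^-27)(2.28×10^7) / [(2×1.60×10^-19)(0.0309)] = 11.5 m.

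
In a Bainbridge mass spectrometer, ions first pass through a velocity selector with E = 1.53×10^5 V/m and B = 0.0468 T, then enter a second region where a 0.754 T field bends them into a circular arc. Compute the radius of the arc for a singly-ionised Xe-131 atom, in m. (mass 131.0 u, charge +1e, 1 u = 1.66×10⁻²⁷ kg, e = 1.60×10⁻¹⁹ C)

The selector passes v = E/B = 1.53×10^5/0.0468 = 3.27×10^6 m/s.
In the deflection region, r = mv/(qB₂) = (2.17×10^-25)(3.27×10^6) / [(1×1.60×10^-19)(0.754)] = 5.89 m.

r ≈ 5.89 m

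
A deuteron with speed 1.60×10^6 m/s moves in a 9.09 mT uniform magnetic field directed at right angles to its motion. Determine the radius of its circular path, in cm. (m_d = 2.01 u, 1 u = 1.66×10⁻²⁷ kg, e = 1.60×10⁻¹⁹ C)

r ≈ 367 cm

The magnetic force provides the centripetal force: qvB = mv²/r, so r = mv/(qB).
r = (3.34×10^-27 kg)(1.60×10^6 m/s) / [(1×1.60×10^-19 C)(9.09×10^-3 T)] = 3.67 m.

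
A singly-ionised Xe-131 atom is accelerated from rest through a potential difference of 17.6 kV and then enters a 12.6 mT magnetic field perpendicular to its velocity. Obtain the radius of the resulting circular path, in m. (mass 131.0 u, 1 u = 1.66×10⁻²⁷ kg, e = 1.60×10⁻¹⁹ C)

The kinetic energy gained is K = qV = (1×1.60×10^-19)(1.76×10^4) = 2.82×10^-15 J.
v = √(2K/m) = 1.61×10^5 m/s.
r = mv/(qB) = (2.17×10^-25)(1.61×10^5) / [(1×1.60×10^-19)(0.0126)] = 17.4 m.

r ≈ 17.4 m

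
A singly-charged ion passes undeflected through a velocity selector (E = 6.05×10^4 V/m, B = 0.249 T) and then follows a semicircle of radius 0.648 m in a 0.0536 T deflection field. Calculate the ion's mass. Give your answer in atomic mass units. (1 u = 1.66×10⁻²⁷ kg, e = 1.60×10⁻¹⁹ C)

v = E/B₁ = 2.43×10^5 m/s.
From r = mv/(qB₂), m = qB₂r/v = (1×1.60×10^-19)(0.0536)(0.648) / (2.43×10^5) = 2.29×10^-26 kg.
In atomic mass units: m = 2.29×10^-26 / 1.66×10^-27 = 13.8 u.

m ≈ 13.8 u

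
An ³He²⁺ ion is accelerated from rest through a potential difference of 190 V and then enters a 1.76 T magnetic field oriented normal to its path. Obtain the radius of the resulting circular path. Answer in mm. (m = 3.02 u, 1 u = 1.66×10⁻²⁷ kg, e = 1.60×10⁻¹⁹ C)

The kinetic energy gained is K = qV = (2×1.60×10^-19)(190) = 6.08×10^-17 J.
v = √(2K/m) = 1.56×10^5 m/s.
r = mv/(qB) = (5.01×10^-27)(1.56×10^5) / [(2×1.60×10^-19)(1.76)] = 1.39×10^-3 m.

r ≈ 1.39 mm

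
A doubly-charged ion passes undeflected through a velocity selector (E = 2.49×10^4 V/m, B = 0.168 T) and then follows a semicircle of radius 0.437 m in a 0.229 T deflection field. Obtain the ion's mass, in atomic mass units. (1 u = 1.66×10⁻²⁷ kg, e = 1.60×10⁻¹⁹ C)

v = E/B₁ = 1.48×10^5 m/s.
From r = mv/(qB₂), m = qB₂r/v = (2×1.60×10^-19)(0.229)(0.437) / (1.48×10^5) = 2.16×10^-25 kg.
In atomic mass units: m = 2.16×10^-25 / 1.66×10^-27 = 130 u.

m ≈ 130 u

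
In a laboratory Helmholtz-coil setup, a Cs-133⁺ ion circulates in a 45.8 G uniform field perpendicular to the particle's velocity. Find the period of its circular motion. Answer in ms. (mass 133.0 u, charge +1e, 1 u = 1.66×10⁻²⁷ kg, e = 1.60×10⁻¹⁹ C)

The cyclotron period is independent of speed: T = 2πm/(qB).
T = 2π(2.21×10^-25) / [(1×1.60×10^-19)(4.58×10^-3)] = 1.89×10^-3 s.

T ≈ 1.89 ms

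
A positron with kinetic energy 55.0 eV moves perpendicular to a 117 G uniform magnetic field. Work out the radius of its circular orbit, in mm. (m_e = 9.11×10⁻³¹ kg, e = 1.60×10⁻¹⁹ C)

r ≈ 2.14 mm

Convert the energy: K = 55.0 eV = 8.80×10^-18 J.
v = √(2K/m) = √(2·8.80×10^-18/9.11×10^-31) = 4.40×10^6 m/s.
r = mv/(qB) = (9.11×10^-31)(4.40×10^6) / [(1×1.60×10^-19)(0.0117)] = 2.14×10^-3 m.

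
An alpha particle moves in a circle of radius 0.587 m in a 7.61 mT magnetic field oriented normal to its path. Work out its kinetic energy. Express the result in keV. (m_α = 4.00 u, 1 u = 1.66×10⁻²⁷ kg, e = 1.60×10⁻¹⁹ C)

K ≈ 0.962 keV

v = qBr/m = (2×1.60×10^-19)(7.61×10^-3)(0.587) / (6.64×10^-27) = 2.15×10^5 m/s.
K = ½mv² = 0.5·(6.64×10^-27)·(2.15×10^5)² = 1.54×10^-16 J = 0.962 keV.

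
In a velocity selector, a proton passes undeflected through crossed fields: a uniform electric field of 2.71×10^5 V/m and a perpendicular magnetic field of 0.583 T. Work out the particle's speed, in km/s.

For zero net force, qE = qvB, so v = E/B.
v = (2.71×10^5) / (0.583) = 4.65×10^5 m/s.

v ≈ 465 km/s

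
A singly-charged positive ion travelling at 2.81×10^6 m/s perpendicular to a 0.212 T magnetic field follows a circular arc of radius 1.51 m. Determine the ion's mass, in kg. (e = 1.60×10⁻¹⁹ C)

qvB = mv²/r ⇒ m = qBr/v.
m = (1×1.60×10^-19)(0.212)(1.51) / (2.81×10^6) = 1.82×10^-26 kg.

m ≈ 1.82×10^-26 kg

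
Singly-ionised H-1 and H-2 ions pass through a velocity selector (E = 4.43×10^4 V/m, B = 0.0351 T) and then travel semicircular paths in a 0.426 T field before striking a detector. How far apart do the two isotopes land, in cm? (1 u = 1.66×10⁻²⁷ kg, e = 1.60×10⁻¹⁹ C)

Δd ≈ 6.15 cm

Both emerge at v = E/B₁ = 1.26×10^6 m/s.
r = mv/(qB₂), so r₁ = 0.0307 m and r₂ = 0.0615 m, giving Δr = 0.0307 m.
After a semicircle each ion lands a diameter 2r from the entry slit, so the separation is 2Δr = 0.0615 m.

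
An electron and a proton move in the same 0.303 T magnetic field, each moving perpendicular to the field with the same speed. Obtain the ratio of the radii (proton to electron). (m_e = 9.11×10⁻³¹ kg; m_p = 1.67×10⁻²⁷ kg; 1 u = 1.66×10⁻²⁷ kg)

r = mv/(qB) ⇒ at equal v, r ∝ m/q.
r_{proton}/r_{electron} = 1830.

ratio ≈ 1830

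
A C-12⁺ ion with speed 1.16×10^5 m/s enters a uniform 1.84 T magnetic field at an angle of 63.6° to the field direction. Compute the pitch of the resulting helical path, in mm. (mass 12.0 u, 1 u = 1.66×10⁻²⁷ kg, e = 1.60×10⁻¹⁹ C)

pitch ≈ 21.9 mm

The velocity component along B is v∥ = v cos63.6° = 5.16×10^4 m/s.
The cyclotron period T = 2πm/(qB) = 4.25×10^-7 s is set by m, q, B alone.
Pitch = v∥·T = (5.16×10^4)(4.25×10^-7) = 0.0219 m.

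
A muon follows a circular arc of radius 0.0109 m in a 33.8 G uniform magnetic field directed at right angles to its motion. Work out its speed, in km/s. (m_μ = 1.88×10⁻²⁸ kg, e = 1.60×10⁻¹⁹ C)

v ≈ 31.4 km/s

From qvB = mv²/r, v = qBr/m.
v = (1×1.60×10^-19)(3.38×10^-3)(0.0109) / (1.88×10^-28) = 3.14×10^4 m/s.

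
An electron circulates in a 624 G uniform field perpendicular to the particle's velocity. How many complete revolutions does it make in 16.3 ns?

T = 2πm/(qB) = 2π(9.11×10^-31) / [(1×1.60×10^-19)(0.0624)] = 5.7332×10^-10 s.
N = t/T = 1.63×10^-8 / 5.7332×10^-10 ≈ 28.43, so 28 complete revolutions.

N = 28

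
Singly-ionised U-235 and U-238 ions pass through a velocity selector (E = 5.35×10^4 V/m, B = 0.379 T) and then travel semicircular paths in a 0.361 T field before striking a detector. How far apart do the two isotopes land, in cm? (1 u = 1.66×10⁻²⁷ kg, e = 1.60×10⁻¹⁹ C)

Both emerge at v = E/B₁ = 1.41×10^5 m/s.
r = mv/(qB₂), so r₁ = 0.9534 m and r₂ = 0.9655 m, giving Δr = 0.0122 m.
After a semicircle each ion lands a diameter 2r from the entry slit, so the separation is 2Δr = 0.0243 m.

Δd ≈ 2.43 cm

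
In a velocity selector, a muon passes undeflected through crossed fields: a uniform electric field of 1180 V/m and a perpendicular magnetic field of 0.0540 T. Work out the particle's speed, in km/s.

v ≈ 21.9 km/s

For zero net force, qE = qvB, so v = E/B.
v = (1180) / (0.0540) = 2.19×10^4 m/s.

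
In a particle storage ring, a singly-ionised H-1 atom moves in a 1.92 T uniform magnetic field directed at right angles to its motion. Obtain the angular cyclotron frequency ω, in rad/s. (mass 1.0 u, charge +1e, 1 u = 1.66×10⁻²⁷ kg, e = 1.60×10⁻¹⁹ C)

ω = qB/m = (1×1.60×10^-19)(1.92) / (1.66×10^-27) = 1.85×10^8 rad/s.

ω ≈ 1.85×10^8 rad/s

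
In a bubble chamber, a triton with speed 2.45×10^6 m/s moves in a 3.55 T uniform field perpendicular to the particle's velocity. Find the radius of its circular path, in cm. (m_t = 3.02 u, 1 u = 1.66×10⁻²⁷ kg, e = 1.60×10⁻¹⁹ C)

r ≈ 2.16 cm

The magnetic force provides the centripetal force: qvB = mv²/r, so r = mv/(qB).
r = (5.01×10^-27 kg)(2.45×10^6 m/s) / [(1×1.60×10^-19 C)(3.55 T)] = 0.0216 m.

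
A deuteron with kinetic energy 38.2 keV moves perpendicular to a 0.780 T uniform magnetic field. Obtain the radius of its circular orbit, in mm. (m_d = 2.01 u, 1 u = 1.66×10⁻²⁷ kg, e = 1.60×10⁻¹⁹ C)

r ≈ 51.2 mm

Convert the energy: K = 38.2 keV = 6.11×10^-15 J.
v = √(2K/m) = √(2·6.11×10^-15/3.34×10^-27) = 1.91×10^6 m/s.
r = mv/(qB) = (3.34×10^-27)(1.91×10^6) / [(1×1.60×10^-19)(0.780)] = 0.0512 m.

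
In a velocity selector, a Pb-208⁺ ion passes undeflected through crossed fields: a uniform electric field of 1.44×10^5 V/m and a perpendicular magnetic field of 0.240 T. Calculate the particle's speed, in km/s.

For zero net force, qE = qvB, so v = E/B.
v = (1.44×10^5) / (0.240) = 6.00×10^5 m/s.

v ≈ 600 km/s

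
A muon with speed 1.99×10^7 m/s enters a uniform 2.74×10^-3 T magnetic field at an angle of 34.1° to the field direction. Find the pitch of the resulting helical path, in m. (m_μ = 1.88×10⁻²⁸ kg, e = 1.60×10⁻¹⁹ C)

The velocity component along B is v∥ = v cos34.1° = 1.65×10^7 m/s.
The cyclotron period T = 2πm/(qB) = 2.69×10^-6 s is set by m, q, B alone.
Pitch = v∥·T = (1.65×10^7)(2.69×10^-6) = 44.4 m.

pitch ≈ 44.4 m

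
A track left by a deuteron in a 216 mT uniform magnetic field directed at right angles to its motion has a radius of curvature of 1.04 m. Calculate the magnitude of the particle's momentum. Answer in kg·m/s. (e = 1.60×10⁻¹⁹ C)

p ≈ 3.59×10^-20 kg·m/s

Since qvB = mv²/r, the momentum p = mv = qBr.
p = (1×1.60×10^-19)(0.216)(1.04) = 3.59×10^-20 kg·m/s.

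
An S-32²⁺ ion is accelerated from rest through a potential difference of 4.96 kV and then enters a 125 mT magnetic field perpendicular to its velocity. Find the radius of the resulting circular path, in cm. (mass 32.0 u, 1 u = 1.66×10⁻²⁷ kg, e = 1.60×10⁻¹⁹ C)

The kinetic energy gained is K = qV = (2×1.60×10^-19)(4960) = 1.59×10^-15 J.
v = √(2K/m) = 2.44×10^5 m/s.
r = mv/(qB) = (5.31×10^-26)(2.44×10^5) / [(2×1.60×10^-19)(0.125)] = 0.325 m.

r ≈ 32.5 cm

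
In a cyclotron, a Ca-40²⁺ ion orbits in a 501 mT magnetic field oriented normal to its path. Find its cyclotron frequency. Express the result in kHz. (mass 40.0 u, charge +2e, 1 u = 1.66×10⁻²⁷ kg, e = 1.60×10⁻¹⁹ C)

f = qB/(2πm) = (2×1.60×10^-19)(0.501) / [2π(6.64×10^-26)] = 3.84×10^5 Hz.

f ≈ 384 kHz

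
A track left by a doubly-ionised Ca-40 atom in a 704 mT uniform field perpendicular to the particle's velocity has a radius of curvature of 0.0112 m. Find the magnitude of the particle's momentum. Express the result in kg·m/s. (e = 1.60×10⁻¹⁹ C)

p ≈ 2.52×10^-21 kg·m/s

Since qvB = mv²/r, the momentum p = mv = qBr.
p = (2×1.60×10^-19)(0.704)(0.0112) = 2.52×10^-21 kg·m/s.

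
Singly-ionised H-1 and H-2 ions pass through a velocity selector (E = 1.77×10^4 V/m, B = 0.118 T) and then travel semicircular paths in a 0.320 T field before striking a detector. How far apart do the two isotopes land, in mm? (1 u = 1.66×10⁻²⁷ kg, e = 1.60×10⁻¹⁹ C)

Both emerge at v = E/B₁ = 1.50×10^5 m/s.
r = mv/(qB₂), so r₁ = 4.86×10^-3 m and r₂ = 9.73×10^-3 m, giving Δr = 4.86×10^-3 m.
After a semicircle each ion lands a diameter 2r from the entry slit, so the separation is 2Δr = 9.73×10^-3 m.

Δd ≈ 9.73 mm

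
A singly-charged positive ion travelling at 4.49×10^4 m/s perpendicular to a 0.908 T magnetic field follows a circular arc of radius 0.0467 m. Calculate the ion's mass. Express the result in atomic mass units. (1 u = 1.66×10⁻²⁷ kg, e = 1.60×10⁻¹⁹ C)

m ≈ 91.0 u

qvB = mv²/r ⇒ m = qBr/v.
m = (1×1.60×10^-19)(0.908)(0.0467) / (4.49×10^4) = 1.51×10^-25 kg = 91.0 u.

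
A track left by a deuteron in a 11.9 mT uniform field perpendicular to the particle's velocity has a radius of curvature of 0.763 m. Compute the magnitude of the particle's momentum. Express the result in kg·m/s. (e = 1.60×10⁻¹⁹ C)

Since qvB = mv²/r, the momentum p = mv = qBr.
p = (1×1.60×10^-19)(0.0119)(0.763) = 1.45×10^-21 kg·m/s.

p ≈ 1.45×10^-21 kg·m/s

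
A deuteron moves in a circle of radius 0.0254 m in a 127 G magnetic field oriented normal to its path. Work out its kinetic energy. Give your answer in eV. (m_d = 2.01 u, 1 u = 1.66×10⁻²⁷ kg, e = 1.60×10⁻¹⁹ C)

v = qBr/m = (1×1.60×10^-19)(0.0127)(0.0254) / (3.34×10^-27) = 1.55×10^4 m/s.
K = ½mv² = 0.5·(3.34×10^-27)·(1.55×10^4)² = 3.99×10^-19 J = 2.49 eV.

K ≈ 2.49 eV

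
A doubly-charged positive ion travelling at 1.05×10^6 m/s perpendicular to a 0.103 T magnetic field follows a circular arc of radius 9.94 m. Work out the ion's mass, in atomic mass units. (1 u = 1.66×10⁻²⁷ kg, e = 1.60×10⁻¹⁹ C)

m ≈ 188 u

qvB = mv²/r ⇒ m = qBr/v.
m = (2×1.60×10^-19)(0.103)(9.94) / (1.05×10^6) = 3.12×10^-25 kg = 188 u.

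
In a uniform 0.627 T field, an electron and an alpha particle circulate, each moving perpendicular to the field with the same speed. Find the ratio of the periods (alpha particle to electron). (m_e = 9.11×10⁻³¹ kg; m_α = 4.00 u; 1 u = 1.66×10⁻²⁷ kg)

T = 2πm/(qB) is independent of speed, so T₂/T₁ = (m₂/q₂)/(m₁/q₁).
T_{alpha particle}/T_{electron} = (6.64×10^-27/2e) / (9.11×10^-31/1e) = 3640.

ratio ≈ 3640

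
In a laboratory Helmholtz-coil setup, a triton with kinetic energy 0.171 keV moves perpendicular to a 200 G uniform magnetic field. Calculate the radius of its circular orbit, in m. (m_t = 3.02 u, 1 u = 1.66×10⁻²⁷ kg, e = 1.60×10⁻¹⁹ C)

r ≈ 0.164 m

Convert the energy: K = 0.171 keV = 2.74×10^-17 J.
v = √(2K/m) = √(2·2.74×10^-17/5.01×10^-27) = 1.04×10^5 m/s.
r = mv/(qB) = (5.01×10^-27)(1.04×10^5) / [(1×1.60×10^-19)(0.0200)] = 0.164 m.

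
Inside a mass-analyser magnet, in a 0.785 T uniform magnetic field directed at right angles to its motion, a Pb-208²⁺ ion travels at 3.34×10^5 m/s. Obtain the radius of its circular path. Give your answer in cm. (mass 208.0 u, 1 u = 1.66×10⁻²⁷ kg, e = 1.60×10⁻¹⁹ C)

r ≈ 45.9 cm

The magnetic force provides the centripetal force: qvB = mv²/r, so r = mv/(qB).
r = (3.45×10^-25 kg)(3.34×10^5 m/s) / [(2×1.60×10^-19 C)(0.785 T)] = 0.459 m.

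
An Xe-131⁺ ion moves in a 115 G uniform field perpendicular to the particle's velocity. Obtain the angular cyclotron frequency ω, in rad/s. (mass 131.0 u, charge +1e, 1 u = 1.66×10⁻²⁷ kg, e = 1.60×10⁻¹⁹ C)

ω = qB/m = (1×1.60×10^-19)(0.0115) / (2.17×10^-25) = 8460 rad/s.

ω ≈ 8460 rad/s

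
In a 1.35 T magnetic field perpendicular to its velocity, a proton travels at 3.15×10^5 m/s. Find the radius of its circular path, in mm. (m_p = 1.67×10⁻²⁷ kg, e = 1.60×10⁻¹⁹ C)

The magnetic force provides the centripetal force: qvB = mv²/r, so r = mv/(qB).
r = (1.67×10^-27 kg)(3.15×10^5 m/s) / [(1×1.60×10^-19 C)(1.35 T)] = 2.44×10^-3 m.

r ≈ 2.44 mm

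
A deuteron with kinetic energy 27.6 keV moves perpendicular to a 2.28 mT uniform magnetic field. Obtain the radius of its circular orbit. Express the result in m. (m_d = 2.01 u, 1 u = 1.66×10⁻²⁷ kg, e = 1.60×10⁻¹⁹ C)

r ≈ 14.9 m

Convert the energy: K = 27.6 keV = 4.42×10^-15 J.
v = √(2K/m) = √(2·4.42×10^-15/3.34×10^-27) = 1.63×10^6 m/s.
r = mv/(qB) = (3.34×10^-27)(1.63×10^6) / [(1×1.60×10^-19)(2.28×10^-3)] = 14.9 m.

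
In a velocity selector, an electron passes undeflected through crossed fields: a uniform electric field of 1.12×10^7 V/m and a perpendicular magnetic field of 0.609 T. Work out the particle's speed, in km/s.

v ≈ 18400 km/s

For zero net force, qE = qvB, so v = E/B.
v = (1.12×10^7) / (0.609) = 1.84×10^7 m/s.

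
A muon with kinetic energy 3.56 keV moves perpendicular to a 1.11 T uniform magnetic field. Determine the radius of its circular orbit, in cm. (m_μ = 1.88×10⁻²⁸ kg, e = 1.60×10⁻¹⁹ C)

r ≈ 0.261 cm

Convert the energy: K = 3.56 keV = 5.70×10^-16 J.
v = √(2K/m) = √(2·5.70×10^-16/1.88×10^-28) = 2.46×10^6 m/s.
r = mv/(qB) = (1.88×10^-28)(2.46×10^6) / [(1×1.60×10^-19)(1.11)] = 2.61×10^-3 m.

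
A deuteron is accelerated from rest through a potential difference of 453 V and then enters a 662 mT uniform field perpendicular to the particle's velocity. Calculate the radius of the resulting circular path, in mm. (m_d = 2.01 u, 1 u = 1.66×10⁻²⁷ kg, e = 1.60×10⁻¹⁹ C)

r ≈ 6.57 mm

The kinetic energy gained is K = qV = (1×1.60×10^-19)(453) = 7.25×10^-17 J.
v = √(2K/m) = 2.08×10^5 m/s.
r = mv/(qB) = (3.34×10^-27)(2.08×10^5) / [(1×1.60×10^-19)(0.662)] = 6.57×10^-3 m.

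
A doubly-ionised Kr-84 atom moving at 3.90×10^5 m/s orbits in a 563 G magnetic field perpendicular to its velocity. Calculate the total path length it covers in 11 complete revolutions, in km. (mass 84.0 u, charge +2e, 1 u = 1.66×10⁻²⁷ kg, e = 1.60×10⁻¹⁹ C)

r = mv/(qB) = 3.02 m, so one revolution covers 2πr = 19.0 m.
In 11 revolutions: L = 11·2πr = 209 m.

L ≈ 0.209 km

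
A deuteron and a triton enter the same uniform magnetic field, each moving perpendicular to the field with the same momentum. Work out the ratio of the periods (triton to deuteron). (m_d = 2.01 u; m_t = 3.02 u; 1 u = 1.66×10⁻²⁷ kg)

ratio ≈ 1.50

T = 2πm/(qB) is independent of speed, so T₂/T₁ = (m₂/q₂)/(m₁/q₁).
T_{triton}/T_{deuteron} = (5.01×10^-27/1e) / (3.34×10^-27/1e) = 1.50.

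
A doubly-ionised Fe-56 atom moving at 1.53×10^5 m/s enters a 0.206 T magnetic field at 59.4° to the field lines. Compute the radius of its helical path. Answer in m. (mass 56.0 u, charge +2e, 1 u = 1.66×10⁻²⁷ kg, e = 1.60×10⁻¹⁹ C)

r ≈ 0.186 m

Only the perpendicular component v⊥ = v sin59.4° = 1.32×10^5 m/s is bent by the field.
r = m v⊥ /(qB) = (9.30×10^-26)(1.32×10^5) / [(2×1.60×10^-19)(0.206)] = 0.186 m.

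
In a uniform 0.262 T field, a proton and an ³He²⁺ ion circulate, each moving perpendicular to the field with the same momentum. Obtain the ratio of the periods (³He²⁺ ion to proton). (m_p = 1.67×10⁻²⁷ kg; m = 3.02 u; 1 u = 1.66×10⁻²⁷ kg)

ratio ≈ 1.50

T = 2πm/(qB) is independent of speed, so T₂/T₁ = (m₂/q₂)/(m₁/q₁).
T_{³He²⁺ ion}/T_{proton} = (5.01×10^-27/2e) / (1.67×10^-27/1e) = 1.50.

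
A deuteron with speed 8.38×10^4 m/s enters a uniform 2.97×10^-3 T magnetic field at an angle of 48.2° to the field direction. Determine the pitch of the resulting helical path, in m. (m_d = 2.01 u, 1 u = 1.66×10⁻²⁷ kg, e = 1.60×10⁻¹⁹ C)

The velocity component along B is v∥ = v cos48.2° = 5.59×10^4 m/s.
The cyclotron period T = 2πm/(qB) = 4.41×10^-5 s is set by m, q, B alone.
Pitch = v∥·T = (5.59×10^4)(4.41×10^-5) = 2.46 m.

pitch ≈ 2.46 m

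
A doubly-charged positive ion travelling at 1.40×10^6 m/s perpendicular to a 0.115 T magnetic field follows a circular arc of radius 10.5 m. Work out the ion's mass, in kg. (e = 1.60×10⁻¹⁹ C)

qvB = mv²/r ⇒ m = qBr/v.
m = (2×1.60×10^-19)(0.115)(10.5) / (1.40×10^6) = 2.76×10^-25 kg.

m ≈ 2.76×10^-25 kg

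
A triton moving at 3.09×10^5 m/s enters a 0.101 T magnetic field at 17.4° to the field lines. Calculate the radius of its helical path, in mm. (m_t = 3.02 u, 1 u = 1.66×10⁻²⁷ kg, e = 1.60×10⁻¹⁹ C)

Only the perpendicular component v⊥ = v sin17.4° = 9.24×10^4 m/s is bent by the field.
r = m v⊥ /(qB) = (5.01×10^-27)(9.24×10^4) / [(1×1.60×10^-19)(0.101)] = 0.0287 m.

r ≈ 28.7 mm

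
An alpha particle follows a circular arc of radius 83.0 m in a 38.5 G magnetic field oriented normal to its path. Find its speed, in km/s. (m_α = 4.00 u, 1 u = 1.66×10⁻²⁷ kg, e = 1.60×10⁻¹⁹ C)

v ≈ 15400 km/s

From qvB = mv²/r, v = qBr/m.
v = (2×1.60×10^-19)(3.85×10^-3)(83.0) / (6.64×10^-27) = 1.54×10^7 m/s.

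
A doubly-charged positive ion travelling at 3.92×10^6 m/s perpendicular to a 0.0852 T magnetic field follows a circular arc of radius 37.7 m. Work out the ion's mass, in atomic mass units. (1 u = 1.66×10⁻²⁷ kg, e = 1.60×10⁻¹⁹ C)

m ≈ 158 u

qvB = mv²/r ⇒ m = qBr/v.
m = (2×1.60×10^-19)(0.0852)(37.7) / (3.92×10^6) = 2.62×10^-25 kg = 158 u.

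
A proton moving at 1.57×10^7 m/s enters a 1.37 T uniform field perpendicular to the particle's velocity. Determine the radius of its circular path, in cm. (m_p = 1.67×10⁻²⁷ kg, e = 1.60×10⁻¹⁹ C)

The magnetic force provides the centripetal force: qvB = mv²/r, so r = mv/(qB).
r = (1.67×10^-27 kg)(1.57×10^7 m/s) / [(1×1.60×10^-19 C)(1.37 T)] = 0.120 m.

r ≈ 12.0 cm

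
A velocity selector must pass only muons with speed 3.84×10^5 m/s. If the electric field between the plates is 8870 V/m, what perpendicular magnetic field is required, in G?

B ≈ 231 G

qE = qvB ⇒ B = E/v = (8870) / (3.84×10^5) = 0.0231 T.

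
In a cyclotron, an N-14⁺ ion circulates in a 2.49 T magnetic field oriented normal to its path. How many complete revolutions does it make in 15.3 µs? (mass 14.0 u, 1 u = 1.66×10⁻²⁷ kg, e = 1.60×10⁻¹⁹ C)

N = 41

T = 2πm/(qB) = 2π(2.324×10^-26) / [(1×1.60×10^-19)(2.49)] = 3.6652×10^-7 s.
N = t/T = 1.53×10^-5 / 3.6652×10^-7 ≈ 41.74, so 41 complete revolutions.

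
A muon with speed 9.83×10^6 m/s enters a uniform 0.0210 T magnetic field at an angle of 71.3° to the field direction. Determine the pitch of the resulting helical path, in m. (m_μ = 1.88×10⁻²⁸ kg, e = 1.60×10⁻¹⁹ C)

pitch ≈ 1.11 m

The velocity component along B is v∥ = v cos71.3° = 3.15×10^6 m/s.
The cyclotron period T = 2πm/(qB) = 3.52×10^-7 s is set by m, q, B alone.
Pitch = v∥·T = (3.15×10^6)(3.52×10^-7) = 1.11 m.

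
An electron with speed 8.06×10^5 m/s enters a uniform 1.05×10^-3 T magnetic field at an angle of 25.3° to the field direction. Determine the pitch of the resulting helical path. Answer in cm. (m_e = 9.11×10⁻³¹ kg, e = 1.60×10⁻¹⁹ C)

The velocity component along B is v∥ = v cos25.3° = 7.29×10^5 m/s.
The cyclotron period T = 2πm/(qB) = 3.41×10^-8 s is set by m, q, B alone.
Pitch = v∥·T = (7.29×10^5)(3.41×10^-8) = 0.0248 m.

pitch ≈ 2.48 cm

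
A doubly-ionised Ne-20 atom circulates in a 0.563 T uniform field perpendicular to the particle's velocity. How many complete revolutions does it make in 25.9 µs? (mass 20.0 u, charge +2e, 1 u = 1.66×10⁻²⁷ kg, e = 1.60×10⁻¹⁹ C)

N = 22

T = 2πm/(qB) = 2π(3.32×10^-26) / [(2×1.60×10^-19)(0.563)] = 1.1579×10^-6 s.
N = t/T = 2.59×10^-5 / 1.1579×10^-6 ≈ 22.37, so 22 complete revolutions.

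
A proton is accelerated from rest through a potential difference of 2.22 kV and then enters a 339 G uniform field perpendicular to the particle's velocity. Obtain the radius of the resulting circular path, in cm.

The kinetic energy gained is K = qV = (1×1.60×10^-19)(2220) = 3.55×10^-16 J.
v = √(2K/m) = 6.52×10^5 m/s.
r = mv/(qB) = (1.67×10^-27)(6.52×10^5) / [(1×1.60×10^-19)(0.0339)] = 0.201 m.

r ≈ 20.1 cm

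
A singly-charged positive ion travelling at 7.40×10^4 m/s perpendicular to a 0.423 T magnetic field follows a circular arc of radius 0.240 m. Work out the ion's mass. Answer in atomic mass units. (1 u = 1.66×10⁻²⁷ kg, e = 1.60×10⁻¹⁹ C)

m ≈ 132 u

qvB = mv²/r ⇒ m = qBr/v.
m = (1×1.60×10^-19)(0.423)(0.240) / (7.40×10^4) = 2.20×10^-25 kg = 132 u.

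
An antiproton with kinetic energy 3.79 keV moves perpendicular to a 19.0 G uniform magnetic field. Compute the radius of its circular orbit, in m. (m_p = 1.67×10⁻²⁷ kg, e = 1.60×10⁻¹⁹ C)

Convert the energy: K = 3.79 keV = 6.06×10^-16 J.
v = √(2K/m) = √(2·6.06×10^-16/1.67×10^-27) = 8.52×10^5 m/s.
r = mv/(qB) = (1.67×10^-27)(8.52×10^5) / [(1×1.60×10^-19)(1.90×10^-3)] = 4.68 m.

r ≈ 4.68 m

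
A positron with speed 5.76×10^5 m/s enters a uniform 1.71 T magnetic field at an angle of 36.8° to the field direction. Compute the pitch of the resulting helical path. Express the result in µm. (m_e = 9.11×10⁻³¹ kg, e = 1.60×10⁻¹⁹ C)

The velocity component along B is v∥ = v cos36.8° = 4.61×10^5 m/s.
The cyclotron period T = 2πm/(qB) = 2.09×10^-11 s is set by m, q, B alone.
Pitch = v∥·T = (4.61×10^5)(2.09×10^-11) = 9.65×10^-6 m.

pitch ≈ 9.65 µm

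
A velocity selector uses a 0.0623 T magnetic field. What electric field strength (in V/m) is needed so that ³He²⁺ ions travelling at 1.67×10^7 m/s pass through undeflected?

qE = qvB ⇒ E = vB = (1.67×10^7)(0.0623) = 1.04×10^6 V/m.

E ≈ 1.04×10^6 V/m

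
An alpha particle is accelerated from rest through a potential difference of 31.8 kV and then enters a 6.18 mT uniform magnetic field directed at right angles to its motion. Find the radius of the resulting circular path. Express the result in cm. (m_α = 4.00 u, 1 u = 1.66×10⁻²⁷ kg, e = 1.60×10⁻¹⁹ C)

The kinetic energy gained is K = qV = (2×1.60×10^-19)(3.18×10^4) = 1.02×10^-14 J.
v = √(2K/m) = 1.75×10^6 m/s.
r = mv/(qB) = (6.64×10^-27)(1.75×10^6) / [(2×1.60×10^-19)(6.18×10^-3)] = 5.88 m.

r ≈ 588 cm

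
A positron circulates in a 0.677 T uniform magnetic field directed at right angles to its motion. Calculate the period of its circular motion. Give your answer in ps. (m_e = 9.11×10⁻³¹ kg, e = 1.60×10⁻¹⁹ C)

T ≈ 52.8 ps

The cyclotron period is independent of speed: T = 2πm/(qB).
T = 2π(9.11×10^-31) / [(1×1.60×10^-19)(0.677)] = 5.28×10^-11 s.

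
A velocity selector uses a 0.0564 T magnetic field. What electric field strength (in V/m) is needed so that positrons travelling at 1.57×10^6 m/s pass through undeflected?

qE = qvB ⇒ E = vB = (1.57×10^6)(0.0564) = 8.85×10^4 V/m.

E ≈ 8.85×10^4 V/m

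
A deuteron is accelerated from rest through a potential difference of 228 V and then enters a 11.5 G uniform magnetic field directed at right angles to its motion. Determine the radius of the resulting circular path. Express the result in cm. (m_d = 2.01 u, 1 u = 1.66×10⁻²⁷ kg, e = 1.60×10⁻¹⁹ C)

The kinetic energy gained is K = qV = (1×1.60×10^-19)(228) = 3.65×10^-17 J.
v = √(2K/m) = 1.48×10^5 m/s.
r = mv/(qB) = (3.34×10^-27)(1.48×10^5) / [(1×1.60×10^-19)(1.15×10^-3)] = 2.68 m.

r ≈ 268 cm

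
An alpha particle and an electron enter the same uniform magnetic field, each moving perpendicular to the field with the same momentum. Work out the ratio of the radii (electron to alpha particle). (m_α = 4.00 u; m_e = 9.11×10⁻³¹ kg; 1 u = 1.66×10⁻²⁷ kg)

r = p/(qB) ⇒ at equal p, r ∝ 1/q.
r_{electron}/r_{alpha particle} = 2.00.

ratio ≈ 2.00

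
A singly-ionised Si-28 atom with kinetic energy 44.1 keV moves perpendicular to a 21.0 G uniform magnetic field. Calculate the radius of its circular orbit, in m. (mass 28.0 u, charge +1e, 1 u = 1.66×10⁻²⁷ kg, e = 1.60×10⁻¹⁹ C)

Convert the energy: K = 44.1 keV = 7.06×10^-15 J.
v = √(2K/m) = √(2·7.06×10^-15/4.65×10^-26) = 5.51×10^5 m/s.
r = mv/(qB) = (4.65×10^-26)(5.51×10^5) / [(1×1.60×10^-19)(2.10×10^-3)] = 76.2 m.

r ≈ 76.2 m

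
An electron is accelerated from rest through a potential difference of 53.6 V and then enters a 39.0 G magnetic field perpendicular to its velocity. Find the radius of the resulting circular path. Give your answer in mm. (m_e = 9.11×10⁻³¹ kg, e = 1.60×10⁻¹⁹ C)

The kinetic energy gained is K = qV = (1×1.60×10^-19)(53.6) = 8.58×10^-18 J.
v = √(2K/m) = 4.34×10^6 m/s.
r = mv/(qB) = (9.11×10^-31)(4.34×10^6) / [(1×1.60×10^-19)(3.90×10^-3)] = 6.33×10^-3 m.

r ≈ 6.33 mm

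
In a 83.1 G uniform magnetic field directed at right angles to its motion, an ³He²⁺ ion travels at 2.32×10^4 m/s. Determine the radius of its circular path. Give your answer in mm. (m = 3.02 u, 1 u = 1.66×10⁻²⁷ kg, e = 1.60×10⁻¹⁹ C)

The magnetic force provides the centripetal force: qvB = mv²/r, so r = mv/(qB).
r = (5.01×10^-27 kg)(2.32×10^4 m/s) / [(2×1.60×10^-19 C)(8.31×10^-3 T)] = 0.0437 m.

r ≈ 43.7 mm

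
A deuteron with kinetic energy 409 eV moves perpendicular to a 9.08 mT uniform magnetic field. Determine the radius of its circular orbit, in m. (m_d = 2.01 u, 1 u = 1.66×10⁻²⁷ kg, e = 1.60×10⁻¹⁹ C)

r ≈ 0.455 m

Convert the energy: K = 409 eV = 6.54×10^-17 J.
v = √(2K/m) = √(2·6.54×10^-17/3.34×10^-27) = 1.98×10^5 m/s.
r = mv/(qB) = (3.34×10^-27)(1.98×10^5) / [(1×1.60×10^-19)(9.08×10^-3)] = 0.455 m.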